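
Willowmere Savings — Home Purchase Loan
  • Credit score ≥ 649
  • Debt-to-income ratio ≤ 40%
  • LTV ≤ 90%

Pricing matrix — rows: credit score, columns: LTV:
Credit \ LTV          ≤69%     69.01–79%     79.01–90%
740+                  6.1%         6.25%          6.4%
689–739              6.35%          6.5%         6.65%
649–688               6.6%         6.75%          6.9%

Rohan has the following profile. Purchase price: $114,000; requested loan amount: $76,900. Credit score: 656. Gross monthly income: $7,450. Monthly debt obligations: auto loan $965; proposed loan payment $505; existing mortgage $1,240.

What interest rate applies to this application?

6.6%

Credit score 656 ≥ 649; Total monthly debts = (965 + 505 + 1,240) = 2,710. DTI = 2,710/7,450 = 36.4% ≤ 40%
LTV = 76,900/114,000 = 67.5% ≤ 90%
Row: 656 falls in 649–688. Column: 67.5% falls in ≤69%. Rate = 6.6%.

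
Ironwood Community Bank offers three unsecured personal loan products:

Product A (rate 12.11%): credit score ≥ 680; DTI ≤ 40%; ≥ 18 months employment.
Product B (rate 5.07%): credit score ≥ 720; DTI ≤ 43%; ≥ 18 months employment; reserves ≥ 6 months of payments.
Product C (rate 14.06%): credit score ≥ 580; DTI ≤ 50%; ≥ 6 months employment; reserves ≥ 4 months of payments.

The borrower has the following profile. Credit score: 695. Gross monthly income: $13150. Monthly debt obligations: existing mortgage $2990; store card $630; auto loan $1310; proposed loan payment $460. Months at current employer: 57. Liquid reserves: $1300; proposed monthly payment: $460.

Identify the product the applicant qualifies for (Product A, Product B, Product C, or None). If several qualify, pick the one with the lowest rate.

Total debts = (2,990 + 630 + 1,310 + 460) = 5,390; DTI = 5,390/13,150 = 41%.
Reserves = 1,300/460 = 2.8 months.
Product A: score 695 ≥ 680; DTI 41% > 40%; employment 57 ≥ 18 mo → does not qualify.
Product B: score 695 < 720; DTI 41% ≤ 43%; employment 57 ≥ 18 mo; reserves 2.8 < 6 mo → does not qualify.
Product C: score 695 ≥ 580; DTI 41% ≤ 50%; employment 57 ≥ 6 mo; reserves 2.8 < 4 mo → does not qualify.

None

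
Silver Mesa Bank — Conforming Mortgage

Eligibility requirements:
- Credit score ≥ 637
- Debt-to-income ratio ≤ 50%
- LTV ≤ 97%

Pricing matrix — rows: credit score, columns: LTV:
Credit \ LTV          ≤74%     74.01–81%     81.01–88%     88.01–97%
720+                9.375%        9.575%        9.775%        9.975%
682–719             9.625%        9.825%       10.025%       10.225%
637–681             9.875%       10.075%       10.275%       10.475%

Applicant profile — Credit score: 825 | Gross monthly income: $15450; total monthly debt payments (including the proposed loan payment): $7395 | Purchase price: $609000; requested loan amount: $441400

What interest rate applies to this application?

Credit score 825 ≥ 637; DTI: 7,395 ÷ 15,450 = 47.9%, within the 50% cap
LTV: 441,400 ÷ 609,000 = 72.5%, within 97% cap
Row: 825 falls in 720+. Column: 72.5% falls in ≤74%. Rate = 9.375%.

9.375%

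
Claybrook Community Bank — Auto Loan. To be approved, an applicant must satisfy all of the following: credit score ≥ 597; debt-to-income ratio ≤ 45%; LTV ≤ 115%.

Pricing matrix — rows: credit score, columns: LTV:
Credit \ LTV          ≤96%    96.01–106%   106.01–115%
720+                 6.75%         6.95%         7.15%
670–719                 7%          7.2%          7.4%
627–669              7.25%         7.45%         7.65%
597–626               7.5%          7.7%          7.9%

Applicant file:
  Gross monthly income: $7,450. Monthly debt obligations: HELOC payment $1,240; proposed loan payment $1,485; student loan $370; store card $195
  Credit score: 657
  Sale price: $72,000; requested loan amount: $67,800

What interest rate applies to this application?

7.25%

Credit score 657 ≥ 597; Total monthly debts = (1,240 + 1,485 + 370 + 195) = 3,290. Debt-to-income = 3,290/7,450 = 44.2% — meets 45% limit
Loan-to-value = 67,800/72,000 = 94.2% — pass (115% max)
Row: 657 falls in 627–669. Column: 94.2% falls in ≤96%. Rate = 7.25%.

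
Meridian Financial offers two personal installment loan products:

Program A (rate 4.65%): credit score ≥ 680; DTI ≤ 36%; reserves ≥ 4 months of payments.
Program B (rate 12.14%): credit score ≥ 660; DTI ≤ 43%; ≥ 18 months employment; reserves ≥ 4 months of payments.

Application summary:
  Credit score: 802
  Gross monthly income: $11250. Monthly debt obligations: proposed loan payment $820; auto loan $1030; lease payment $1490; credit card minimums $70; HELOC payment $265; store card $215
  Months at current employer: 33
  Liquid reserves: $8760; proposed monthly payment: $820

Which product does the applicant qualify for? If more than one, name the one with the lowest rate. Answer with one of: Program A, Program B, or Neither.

Total debts = (820 + 1,030 + 1,490 + 70 + 265 + 215) = 3,890; DTI = 3,890/11,250 = 34.6%.
Reserves = 8,760/820 = 10.7 months.
Program A: score 802 ≥ 680; DTI 34.6% ≤ 36%; reserves 10.7 ≥ 4 mo → qualifies.
Program B: score 802 ≥ 660; DTI 34.6% ≤ 43%; employment 33 ≥ 18 mo; reserves 10.7 ≥ 4 mo → qualifies.
Qualifying: Program A, Program B. Lowest rate is 4.65% → Program A.

Program A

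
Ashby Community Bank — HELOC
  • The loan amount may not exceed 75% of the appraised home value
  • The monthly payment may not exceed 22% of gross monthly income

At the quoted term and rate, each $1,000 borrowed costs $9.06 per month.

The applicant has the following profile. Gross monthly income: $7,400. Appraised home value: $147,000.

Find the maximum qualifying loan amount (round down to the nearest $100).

$110,200

Payment cap: 22% × $7,400 = $1,628/month.
At $9.06 per $1,000, that supports 1,628/9.06 × 1,000 ≈ $179,690 → $179,600.
LTV cap: 75% × $147,000 = $110,250 → $110,200.
Binding constraint: loan-to-value.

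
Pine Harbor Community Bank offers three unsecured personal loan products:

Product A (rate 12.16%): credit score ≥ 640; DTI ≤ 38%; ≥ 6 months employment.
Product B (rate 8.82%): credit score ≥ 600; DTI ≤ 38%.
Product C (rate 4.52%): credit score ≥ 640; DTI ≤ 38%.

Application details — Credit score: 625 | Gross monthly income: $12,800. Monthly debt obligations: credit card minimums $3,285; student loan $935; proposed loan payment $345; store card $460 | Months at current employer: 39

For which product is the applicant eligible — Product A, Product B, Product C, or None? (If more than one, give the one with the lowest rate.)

Total debts = (3,285 + 935 + 345 + 460) = 5,025; DTI = 5,025/12,800 = 39.3%.
Product A: score 625 < 640; DTI 39.3% > 38%; employment 39 ≥ 6 mo → does not qualify.
Product B: score 625 ≥ 600; DTI 39.3% > 38% → does not qualify.
Product C: score 625 < 640; DTI 39.3% > 38% → does not qualify.

None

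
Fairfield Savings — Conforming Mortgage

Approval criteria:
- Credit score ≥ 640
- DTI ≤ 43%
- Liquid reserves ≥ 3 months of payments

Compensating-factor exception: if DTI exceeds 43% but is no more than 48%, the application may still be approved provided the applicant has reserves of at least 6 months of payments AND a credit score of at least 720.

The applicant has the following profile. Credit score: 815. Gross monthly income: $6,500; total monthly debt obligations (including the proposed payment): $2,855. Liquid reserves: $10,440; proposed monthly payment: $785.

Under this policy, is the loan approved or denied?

Credit score 815 ≥ 640 (meets base)
DTI = 2,855/6,500 = 43.9% > 43% — standard DTI limit exceeded.
Reserves: 10,440 ÷ 785 = 13.3 months (meets 3-month minimum)
43.9% falls in the override range (43%–48%), so the compensating-factor test applies.
Reserves 13.3 ≥ 6 months; credit score 815 ≥ 720.
Both compensating conditions met → exception applies.

Approved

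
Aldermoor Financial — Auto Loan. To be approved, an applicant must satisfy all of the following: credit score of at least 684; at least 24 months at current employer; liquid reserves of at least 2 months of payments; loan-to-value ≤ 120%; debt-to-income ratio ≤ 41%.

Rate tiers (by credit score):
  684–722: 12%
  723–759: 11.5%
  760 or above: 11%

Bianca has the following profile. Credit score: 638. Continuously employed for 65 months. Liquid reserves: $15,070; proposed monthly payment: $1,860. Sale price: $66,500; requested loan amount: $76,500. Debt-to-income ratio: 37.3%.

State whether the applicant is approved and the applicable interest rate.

Denied

Credit score 638 < 684 (below minimum)
DTI 37.3% ≤ 41%
Reserves = 15,070/1,860 = 8.1 months ≥ 2
LTV = 76,500/66,500 = 115% ≤ 120%
Employment 65 ≥ 24 months
Not all requirements met → denied.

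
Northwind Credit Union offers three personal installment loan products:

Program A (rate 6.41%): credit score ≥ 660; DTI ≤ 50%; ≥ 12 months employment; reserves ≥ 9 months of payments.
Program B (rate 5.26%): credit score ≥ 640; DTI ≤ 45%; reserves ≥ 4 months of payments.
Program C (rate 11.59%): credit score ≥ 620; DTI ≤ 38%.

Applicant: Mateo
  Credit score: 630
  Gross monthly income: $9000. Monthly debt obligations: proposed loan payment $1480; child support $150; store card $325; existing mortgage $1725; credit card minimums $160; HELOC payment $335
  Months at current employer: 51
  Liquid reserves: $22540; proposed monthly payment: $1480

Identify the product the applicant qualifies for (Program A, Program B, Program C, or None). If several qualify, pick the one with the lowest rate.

Total debts = (1,480 + 150 + 325 + 1,725 + 160 + 335) = 4,175; DTI = 4,175/9,000 = 46.4%.
Reserves = 22,540/1,480 = 15.2 months.
Program A: score 630 < 660; DTI 46.4% ≤ 50%; employment 51 ≥ 12 mo; reserves 15.2 ≥ 9 mo → does not qualify.
Program B: score 630 < 640; DTI 46.4% > 45%; reserves 15.2 ≥ 4 mo → does not qualify.
Program C: score 630 ≥ 620; DTI 46.4% > 38% → does not qualify.

None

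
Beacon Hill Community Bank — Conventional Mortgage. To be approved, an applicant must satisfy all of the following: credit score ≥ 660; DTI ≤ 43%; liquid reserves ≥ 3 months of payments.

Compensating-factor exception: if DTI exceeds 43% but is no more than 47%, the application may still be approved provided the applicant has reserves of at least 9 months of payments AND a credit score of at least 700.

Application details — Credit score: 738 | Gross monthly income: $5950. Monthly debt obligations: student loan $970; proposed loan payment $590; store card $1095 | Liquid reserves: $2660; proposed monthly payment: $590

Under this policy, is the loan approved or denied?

Credit score 738 ≥ 660 (meets base)
Total debts = (970 + 590 + 1,095) = 2,655. DTI: 2,655 ÷ 5,950 = 44.6%, over the 43% base limit.
Reserves: 2,660 ÷ 590 = 4.5 months (meets 3-month minimum)
DTI 44.6% is within the 43%–47% exception band; checking compensating factors.
Override check — reserves: 4.5 mo (short of 9); score: 738 (ok).
Override conditions not both satisfied; exception does not apply.

Denied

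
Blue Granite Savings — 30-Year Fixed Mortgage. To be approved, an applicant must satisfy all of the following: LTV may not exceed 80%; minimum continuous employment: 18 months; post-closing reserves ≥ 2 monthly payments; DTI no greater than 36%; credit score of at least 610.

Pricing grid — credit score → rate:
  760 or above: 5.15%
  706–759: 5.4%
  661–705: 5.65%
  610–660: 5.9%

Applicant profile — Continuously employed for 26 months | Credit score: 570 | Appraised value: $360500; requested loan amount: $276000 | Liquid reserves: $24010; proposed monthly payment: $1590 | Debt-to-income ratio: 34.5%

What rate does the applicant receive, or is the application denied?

Denied

Credit score 570 < 610 (below minimum)
Loan-to-value = 276,000/360,500 = 76.6% — pass (80% max)
Employment 26 ≥ 18 months
Reserves: 24,010 ÷ 1,590 = 15.1 months (meets 2-month minimum)
DTI 34.5% is within the 36% limit
Not all requirements met → denied.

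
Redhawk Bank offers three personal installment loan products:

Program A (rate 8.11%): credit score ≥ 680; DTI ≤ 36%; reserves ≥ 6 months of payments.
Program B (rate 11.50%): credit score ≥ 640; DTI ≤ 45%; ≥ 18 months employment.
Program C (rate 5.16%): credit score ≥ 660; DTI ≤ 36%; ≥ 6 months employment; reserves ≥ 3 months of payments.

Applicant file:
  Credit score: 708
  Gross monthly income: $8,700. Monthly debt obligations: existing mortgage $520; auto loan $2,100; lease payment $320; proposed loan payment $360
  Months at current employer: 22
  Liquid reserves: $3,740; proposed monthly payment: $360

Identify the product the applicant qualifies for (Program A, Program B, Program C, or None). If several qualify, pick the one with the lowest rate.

Program B

Total debts = (520 + 2,100 + 320 + 360) = 3,300; DTI = 3,300/8,700 = 37.9%.
Reserves = 3,740/360 = 10.4 months.
Program A: score 708 ≥ 680; DTI 37.9% > 36%; reserves 10.4 ≥ 6 mo → does not qualify.
Program B: score 708 ≥ 640; DTI 37.9% ≤ 45%; employment 22 ≥ 18 mo → qualifies.
Program C: score 708 ≥ 660; DTI 37.9% > 36%; employment 22 ≥ 6 mo; reserves 10.4 ≥ 3 mo → does not qualify.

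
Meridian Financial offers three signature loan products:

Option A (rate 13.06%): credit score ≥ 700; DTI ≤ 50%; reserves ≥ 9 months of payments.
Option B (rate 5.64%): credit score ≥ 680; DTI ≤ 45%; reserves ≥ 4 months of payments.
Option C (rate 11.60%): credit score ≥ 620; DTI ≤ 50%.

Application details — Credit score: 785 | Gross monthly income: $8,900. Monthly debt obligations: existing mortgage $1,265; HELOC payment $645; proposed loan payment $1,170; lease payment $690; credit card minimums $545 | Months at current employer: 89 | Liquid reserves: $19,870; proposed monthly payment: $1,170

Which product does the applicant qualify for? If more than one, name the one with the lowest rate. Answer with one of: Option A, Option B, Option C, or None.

Option C

Total debts = (1,265 + 645 + 1,170 + 690 + 545) = 4,315; DTI = 4,315/8,900 = 48.5%.
Reserves = 19,870/1,170 = 17.0 months.
Option A: score 785 ≥ 700; DTI 48.5% ≤ 50%; reserves 17.0 ≥ 9 mo → qualifies.
Option B: score 785 ≥ 680; DTI 48.5% > 45%; reserves 17.0 ≥ 4 mo → does not qualify.
Option C: score 785 ≥ 620; DTI 48.5% ≤ 50% → qualifies.
Qualifying: Option A, Option C. Lowest rate is 11.60% → Option C.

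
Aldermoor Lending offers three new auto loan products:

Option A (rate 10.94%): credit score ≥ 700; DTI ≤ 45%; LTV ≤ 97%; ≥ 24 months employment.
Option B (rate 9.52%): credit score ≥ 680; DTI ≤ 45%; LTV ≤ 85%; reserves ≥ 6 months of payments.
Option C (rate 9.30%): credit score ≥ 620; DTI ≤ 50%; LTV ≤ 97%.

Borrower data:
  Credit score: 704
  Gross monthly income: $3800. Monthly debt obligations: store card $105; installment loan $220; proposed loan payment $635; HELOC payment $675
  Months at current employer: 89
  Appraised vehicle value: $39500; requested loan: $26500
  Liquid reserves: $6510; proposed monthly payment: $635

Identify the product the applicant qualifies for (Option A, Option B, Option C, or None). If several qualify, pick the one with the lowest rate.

Total debts = (105 + 220 + 635 + 675) = 1,635; DTI = 1,635/3,800 = 43%.
LTV = 26,500/39,500 = 67.1%.
Reserves = 6,510/635 = 10.3 months.
Option A: score 704 ≥ 700; DTI 43% ≤ 45%; LTV 67.1% ≤ 97%; employment 89 ≥ 24 mo → qualifies.
Option B: score 704 ≥ 680; DTI 43% ≤ 45%; LTV 67.1% ≤ 85%; reserves 10.3 ≥ 6 mo → qualifies.
Option C: score 704 ≥ 620; DTI 43% ≤ 50%; LTV 67.1% ≤ 97% → qualifies.
Qualifying: Option A, Option B, Option C. Lowest rate is 9.30% → Option C.

Option C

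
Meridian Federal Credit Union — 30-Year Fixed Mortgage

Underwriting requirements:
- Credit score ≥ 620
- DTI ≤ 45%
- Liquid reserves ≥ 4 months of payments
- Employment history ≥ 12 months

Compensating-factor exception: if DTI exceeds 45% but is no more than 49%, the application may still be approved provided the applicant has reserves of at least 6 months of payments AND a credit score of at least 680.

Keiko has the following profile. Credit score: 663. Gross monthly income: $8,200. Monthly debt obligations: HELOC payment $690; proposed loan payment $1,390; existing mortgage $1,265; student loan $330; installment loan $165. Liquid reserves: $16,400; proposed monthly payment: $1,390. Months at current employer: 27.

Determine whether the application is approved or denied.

Credit score 663 ≥ 620 (meets base)
Total debts = (690 + 1,390 + 1,265 + 330 + 165) = 3,840. DTI: 3,840 ÷ 8,200 = 46.8%, over the 45% base limit.
Liquid reserves cover 16,400/1,390 = 11.8 months — ≥ 4 required
Employment 27 ≥ 12 months
46.8% falls in the override range (45%–49%), so the compensating-factor test applies.
Reserves 11.8 ≥ 6 months; credit score 663 < 680.
Override conditions not both satisfied; exception does not apply.

Denied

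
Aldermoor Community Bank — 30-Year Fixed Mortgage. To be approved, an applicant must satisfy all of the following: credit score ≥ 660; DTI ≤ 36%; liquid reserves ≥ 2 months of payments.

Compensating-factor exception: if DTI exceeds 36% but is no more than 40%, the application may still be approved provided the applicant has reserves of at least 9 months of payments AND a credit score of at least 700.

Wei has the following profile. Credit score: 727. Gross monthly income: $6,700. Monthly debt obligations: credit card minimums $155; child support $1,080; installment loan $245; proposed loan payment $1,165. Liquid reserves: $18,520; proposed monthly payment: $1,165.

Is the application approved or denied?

Credit score 727 ≥ 660 (meets base)
Total debts = (155 + 1,080 + 245 + 1,165) = 2,645. DTI = 2,645/6,700 = 39.5% > 36% — standard DTI limit exceeded.
Liquid reserves cover 18,520/1,165 = 15.9 months — ≥ 2 required
39.5% falls in the override range (36%–40%), so the compensating-factor test applies.
Reserves 15.9 ≥ 9 months; credit score 727 ≥ 700.
Both override conditions satisfied; DTI exception granted.

Approved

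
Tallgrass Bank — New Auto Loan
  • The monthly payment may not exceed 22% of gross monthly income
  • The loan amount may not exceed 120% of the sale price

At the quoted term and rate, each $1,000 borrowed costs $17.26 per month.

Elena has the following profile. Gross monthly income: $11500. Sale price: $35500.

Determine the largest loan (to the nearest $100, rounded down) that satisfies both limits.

Payment cap: 22% × $11,500 = $2,530/month.
At $17.26 per $1,000, that supports 2,530/17.26 × 1,000 ≈ $146,581 → $146,500.
LTV cap: 120% × $35,500 = $42,600 → $42,600.
Binding constraint: loan-to-value.

$42,600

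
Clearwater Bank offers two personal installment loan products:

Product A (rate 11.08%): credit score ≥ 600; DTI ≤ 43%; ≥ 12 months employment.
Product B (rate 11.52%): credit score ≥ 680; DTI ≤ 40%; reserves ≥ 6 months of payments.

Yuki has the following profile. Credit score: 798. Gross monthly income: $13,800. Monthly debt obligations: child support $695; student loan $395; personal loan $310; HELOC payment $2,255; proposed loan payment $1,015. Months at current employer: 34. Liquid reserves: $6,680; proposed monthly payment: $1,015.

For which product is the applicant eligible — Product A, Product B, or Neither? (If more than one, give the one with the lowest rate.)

Product A

Total debts = (695 + 395 + 310 + 2,255 + 1,015) = 4,670; DTI = 4,670/13,800 = 33.8%.
Reserves = 6,680/1,015 = 6.6 months.
Product A: score 798 ≥ 600; DTI 33.8% ≤ 43%; employment 34 ≥ 12 mo → qualifies.
Product B: score 798 ≥ 680; DTI 33.8% ≤ 40%; reserves 6.6 ≥ 6 mo → qualifies.
Qualifying: Product A, Product B. Lowest rate is 11.08% → Product A.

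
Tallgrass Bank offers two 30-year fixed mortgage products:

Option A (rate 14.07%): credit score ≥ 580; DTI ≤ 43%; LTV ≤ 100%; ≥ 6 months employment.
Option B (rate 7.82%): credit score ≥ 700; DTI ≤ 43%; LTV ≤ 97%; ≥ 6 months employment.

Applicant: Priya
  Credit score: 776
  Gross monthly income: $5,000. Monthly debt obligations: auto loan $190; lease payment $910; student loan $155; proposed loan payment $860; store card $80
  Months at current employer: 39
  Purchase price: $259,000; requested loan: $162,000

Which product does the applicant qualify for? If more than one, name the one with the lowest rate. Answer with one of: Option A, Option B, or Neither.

Total debts = (190 + 910 + 155 + 860 + 80) = 2,195; DTI = 2,195/5,000 = 43.9%.
LTV = 162,000/259,000 = 62.5%.
Option A: score 776 ≥ 580; DTI 43.9% > 43%; LTV 62.5% ≤ 100%; employment 39 ≥ 6 mo → does not qualify.
Option B: score 776 ≥ 700; DTI 43.9% > 43%; LTV 62.5% ≤ 97%; employment 39 ≥ 6 mo → does not qualify.

Neither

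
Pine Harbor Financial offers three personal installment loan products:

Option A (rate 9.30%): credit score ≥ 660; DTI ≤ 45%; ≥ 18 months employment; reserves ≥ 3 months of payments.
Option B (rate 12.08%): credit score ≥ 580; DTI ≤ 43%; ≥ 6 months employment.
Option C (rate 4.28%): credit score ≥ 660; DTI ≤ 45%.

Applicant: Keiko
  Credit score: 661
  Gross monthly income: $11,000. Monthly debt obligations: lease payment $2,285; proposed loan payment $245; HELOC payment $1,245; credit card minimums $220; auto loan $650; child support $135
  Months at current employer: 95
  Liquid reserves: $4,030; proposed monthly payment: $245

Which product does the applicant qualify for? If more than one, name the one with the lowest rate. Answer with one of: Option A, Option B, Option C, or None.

Option C

Total debts = (2,285 + 245 + 1,245 + 220 + 650 + 135) = 4,780; DTI = 4,780/11,000 = 43.5%.
Reserves = 4,030/245 = 16.4 months.
Option A: score 661 ≥ 660; DTI 43.5% ≤ 45%; employment 95 ≥ 18 mo; reserves 16.4 ≥ 3 mo → qualifies.
Option B: score 661 ≥ 580; DTI 43.5% > 43%; employment 95 ≥ 6 mo → does not qualify.
Option C: score 661 ≥ 660; DTI 43.5% ≤ 45% → qualifies.
Qualifying: Option A, Option C. Lowest rate is 4.28% → Option C.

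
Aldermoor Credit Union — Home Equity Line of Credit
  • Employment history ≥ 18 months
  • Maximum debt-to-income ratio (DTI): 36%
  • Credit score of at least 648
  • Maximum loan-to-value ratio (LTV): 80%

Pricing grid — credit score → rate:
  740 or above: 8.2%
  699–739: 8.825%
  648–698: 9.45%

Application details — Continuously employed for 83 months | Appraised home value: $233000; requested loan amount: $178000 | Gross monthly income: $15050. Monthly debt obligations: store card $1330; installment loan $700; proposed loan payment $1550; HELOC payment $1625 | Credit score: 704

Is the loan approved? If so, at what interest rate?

Credit score 704 ≥ 648 (meets minimum)
LTV = 178,000/233,000 = 76.4% ≤ 80%
Employment 83 ≥ 18 months
Total monthly debts = (1,330 + 700 + 1,550 + 1,625) = 5,205. DTI: 5,205 ÷ 15,050 = 34.6%, within the 36% cap
All requirements met. Score 704 falls in the 699–739 tier → 8.825%.

Approved at 8.825%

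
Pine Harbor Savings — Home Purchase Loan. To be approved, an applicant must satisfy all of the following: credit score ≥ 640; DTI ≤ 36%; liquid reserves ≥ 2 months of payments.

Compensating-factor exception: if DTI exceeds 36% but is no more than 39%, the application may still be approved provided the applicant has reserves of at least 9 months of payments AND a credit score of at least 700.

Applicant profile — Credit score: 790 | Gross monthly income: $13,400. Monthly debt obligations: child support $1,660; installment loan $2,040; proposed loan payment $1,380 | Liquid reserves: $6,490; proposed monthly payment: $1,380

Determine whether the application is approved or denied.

Denied

Credit score 790 ≥ 640 (meets base)
Total debts = (1,660 + 2,040 + 1,380) = 5,080. DTI: 5,080 ÷ 13,400 = 37.9%, over the 36% base limit.
Liquid reserves cover 6,490/1,380 = 4.7 months — ≥ 2 required
37.9% falls in the override range (36%–39%), so the compensating-factor test applies.
Override check — reserves: 4.7 mo (short of 9); score: 790 (ok).
Compensating-factor requirement not fully met.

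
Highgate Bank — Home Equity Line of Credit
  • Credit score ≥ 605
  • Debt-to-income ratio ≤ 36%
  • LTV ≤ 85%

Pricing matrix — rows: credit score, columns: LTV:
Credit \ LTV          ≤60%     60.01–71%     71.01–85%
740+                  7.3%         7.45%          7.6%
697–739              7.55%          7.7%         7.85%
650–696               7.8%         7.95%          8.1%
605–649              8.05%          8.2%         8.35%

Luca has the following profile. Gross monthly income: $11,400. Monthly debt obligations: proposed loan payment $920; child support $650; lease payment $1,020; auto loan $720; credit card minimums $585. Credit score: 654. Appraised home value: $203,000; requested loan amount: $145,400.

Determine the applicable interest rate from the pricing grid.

8.1%

Credit score 654 ≥ 605; Total monthly debts = (920 + 650 + 1,020 + 720 + 585) = 3,895. DTI = 3,895/11,400 = 34.2% ≤ 36%
LTV = 145,400/203,000 = 71.6% ≤ 85%
Row: 654 falls in 650–696. Column: 71.6% falls in 71.01–85%. Rate = 8.1%.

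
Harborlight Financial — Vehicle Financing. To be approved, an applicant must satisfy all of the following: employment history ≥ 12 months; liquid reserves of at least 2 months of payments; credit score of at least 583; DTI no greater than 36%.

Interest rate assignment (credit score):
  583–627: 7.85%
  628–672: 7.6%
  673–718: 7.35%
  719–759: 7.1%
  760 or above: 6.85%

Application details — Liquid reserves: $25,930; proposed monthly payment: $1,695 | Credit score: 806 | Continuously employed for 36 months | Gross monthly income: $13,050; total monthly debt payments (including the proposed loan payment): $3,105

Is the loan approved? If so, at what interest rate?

Approved at 6.85%

Credit score 806 ≥ 583 (meets minimum)
Debt-to-income = 3,105/13,050 = 23.8% — meets 36% limit
Employment 36 ≥ 12 months
Reserves = 25,930/1,695 = 15.3 months ≥ 2
All requirements met. Score 806 falls in the 760 or above tier → 6.85%.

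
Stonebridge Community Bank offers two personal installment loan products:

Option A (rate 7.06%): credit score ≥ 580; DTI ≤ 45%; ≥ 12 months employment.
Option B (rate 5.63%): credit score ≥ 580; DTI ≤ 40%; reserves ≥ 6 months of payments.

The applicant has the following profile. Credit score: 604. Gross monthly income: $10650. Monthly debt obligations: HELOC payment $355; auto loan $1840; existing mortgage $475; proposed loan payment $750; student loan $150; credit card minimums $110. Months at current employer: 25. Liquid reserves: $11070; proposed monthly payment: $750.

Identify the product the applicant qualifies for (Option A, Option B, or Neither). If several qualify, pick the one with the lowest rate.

Total debts = (355 + 1,840 + 475 + 750 + 150 + 110) = 3,680; DTI = 3,680/10,650 = 34.6%.
Reserves = 11,070/750 = 14.8 months.
Option A: score 604 ≥ 580; DTI 34.6% ≤ 45%; employment 25 ≥ 12 mo → qualifies.
Option B: score 604 ≥ 580; DTI 34.6% ≤ 40%; reserves 14.8 ≥ 6 mo → qualifies.
Qualifying: Option A, Option B. Lowest rate is 5.63% → Option B.

Option B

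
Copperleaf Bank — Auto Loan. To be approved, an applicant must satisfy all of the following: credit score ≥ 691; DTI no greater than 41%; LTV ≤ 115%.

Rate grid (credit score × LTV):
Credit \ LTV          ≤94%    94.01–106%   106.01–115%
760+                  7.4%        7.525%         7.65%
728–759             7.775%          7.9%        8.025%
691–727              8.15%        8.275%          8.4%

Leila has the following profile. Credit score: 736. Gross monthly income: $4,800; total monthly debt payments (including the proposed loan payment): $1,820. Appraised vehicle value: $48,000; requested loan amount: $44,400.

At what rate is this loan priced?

Credit score 736 ≥ 691; DTI: 1,820 ÷ 4,800 = 37.9%, within the 41% cap
Loan-to-value = 44,400/48,000 = 92.5% — pass (115% max)
Score 736 is in the 728–759 band; LTV 92.5% is in the ≤94% band → 7.775%.

7.775%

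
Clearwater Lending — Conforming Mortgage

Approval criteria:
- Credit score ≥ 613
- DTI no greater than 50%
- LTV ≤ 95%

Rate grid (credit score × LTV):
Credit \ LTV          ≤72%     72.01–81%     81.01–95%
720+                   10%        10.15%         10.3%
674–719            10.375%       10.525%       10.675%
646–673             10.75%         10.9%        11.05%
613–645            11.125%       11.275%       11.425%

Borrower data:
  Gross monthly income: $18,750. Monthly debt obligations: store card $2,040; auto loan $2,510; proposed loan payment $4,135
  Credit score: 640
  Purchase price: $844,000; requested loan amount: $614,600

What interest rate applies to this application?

11.275%

Credit score 640 ≥ 613; Total monthly debts = (2,040 + 2,510 + 4,135) = 8,685. Debt-to-income = 8,685/18,750 = 46.3% — meets 50% limit
LTV = 614,600/844,000 = 72.8% ≤ 95%
Row: 640 falls in 613–645. Column: 72.8% falls in 72.01–81%. Rate = 11.275%.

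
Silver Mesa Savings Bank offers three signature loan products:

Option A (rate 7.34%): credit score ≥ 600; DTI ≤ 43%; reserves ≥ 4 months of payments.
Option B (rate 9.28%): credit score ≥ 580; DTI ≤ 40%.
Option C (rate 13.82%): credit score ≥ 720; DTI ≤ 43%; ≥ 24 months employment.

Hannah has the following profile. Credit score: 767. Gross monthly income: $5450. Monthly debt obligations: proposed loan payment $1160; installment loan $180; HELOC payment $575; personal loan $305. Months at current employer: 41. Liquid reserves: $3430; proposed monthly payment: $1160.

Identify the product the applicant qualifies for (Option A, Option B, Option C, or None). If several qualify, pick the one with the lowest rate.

Total debts = (1,160 + 180 + 575 + 305) = 2,220; DTI = 2,220/5,450 = 40.7%.
Reserves = 3,430/1,160 = 3.0 months.
Option A: score 767 ≥ 600; DTI 40.7% ≤ 43%; reserves 3.0 < 4 mo → does not qualify.
Option B: score 767 ≥ 580; DTI 40.7% > 40% → does not qualify.
Option C: score 767 ≥ 720; DTI 40.7% ≤ 43%; employment 41 ≥ 24 mo → qualifies.

Option C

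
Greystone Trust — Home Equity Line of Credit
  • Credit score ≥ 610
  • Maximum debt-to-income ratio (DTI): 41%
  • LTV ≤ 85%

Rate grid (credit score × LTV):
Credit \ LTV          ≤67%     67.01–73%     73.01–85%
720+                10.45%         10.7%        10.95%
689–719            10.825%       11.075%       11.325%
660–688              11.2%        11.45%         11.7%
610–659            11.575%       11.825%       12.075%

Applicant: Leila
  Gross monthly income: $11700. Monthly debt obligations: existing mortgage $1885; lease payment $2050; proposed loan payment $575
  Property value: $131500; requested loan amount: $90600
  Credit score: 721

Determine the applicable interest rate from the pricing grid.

10.7%

Credit score 721 ≥ 610; Total monthly debts = (1,885 + 2,050 + 575) = 4,510. DTI = 4,510/11,700 = 38.5% ≤ 41%
LTV: 90,600 ÷ 131,500 = 68.9%, within 85% cap
Score 721 is in the 720+ band; LTV 68.9% is in the 67.01–73% band → 10.7%.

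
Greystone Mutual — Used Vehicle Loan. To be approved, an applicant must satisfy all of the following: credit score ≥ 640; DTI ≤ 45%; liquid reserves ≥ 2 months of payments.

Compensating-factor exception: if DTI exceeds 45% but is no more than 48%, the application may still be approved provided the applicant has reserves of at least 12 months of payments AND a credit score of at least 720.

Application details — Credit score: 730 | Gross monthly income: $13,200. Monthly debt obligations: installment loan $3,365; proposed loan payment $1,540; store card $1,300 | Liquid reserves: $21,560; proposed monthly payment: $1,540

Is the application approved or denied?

Approved

Credit score 730 ≥ 640 (meets base)
Total debts = (3,365 + 1,540 + 1,300) = 6,205. DTI: 6,205 ÷ 13,200 = 47%, over the 45% base limit.
Reserves: 21,560 ÷ 1,540 = 14.0 months (meets 2-month minimum)
DTI 47% is within the 45%–48% exception band; checking compensating factors.
Override check — reserves: 14.0 mo (ok); score: 730 (ok).
Both compensating conditions met → exception applies.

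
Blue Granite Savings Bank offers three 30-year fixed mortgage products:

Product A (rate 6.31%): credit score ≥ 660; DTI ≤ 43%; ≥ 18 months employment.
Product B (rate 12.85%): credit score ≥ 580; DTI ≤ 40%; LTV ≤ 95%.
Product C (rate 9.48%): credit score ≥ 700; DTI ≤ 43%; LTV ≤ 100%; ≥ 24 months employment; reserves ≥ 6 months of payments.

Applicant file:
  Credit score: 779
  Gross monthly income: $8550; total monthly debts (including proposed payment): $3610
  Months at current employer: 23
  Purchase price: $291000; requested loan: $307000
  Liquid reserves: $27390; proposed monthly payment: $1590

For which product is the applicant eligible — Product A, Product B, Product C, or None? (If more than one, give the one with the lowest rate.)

DTI = 3,610/8,550 = 42.2%.
LTV = 307,000/291,000 = 105.5%.
Reserves = 27,390/1,590 = 17.2 months.
Product A: score 779 ≥ 660; DTI 42.2% ≤ 43%; employment 23 ≥ 18 mo → qualifies.
Product B: score 779 ≥ 580; DTI 42.2% > 40%; LTV 105.5% > 95% → does not qualify.
Product C: score 779 ≥ 700; DTI 42.2% ≤ 43%; LTV 105.5% > 100%; employment 23 < 24 mo; reserves 17.2 ≥ 6 mo → does not qualify.

Product A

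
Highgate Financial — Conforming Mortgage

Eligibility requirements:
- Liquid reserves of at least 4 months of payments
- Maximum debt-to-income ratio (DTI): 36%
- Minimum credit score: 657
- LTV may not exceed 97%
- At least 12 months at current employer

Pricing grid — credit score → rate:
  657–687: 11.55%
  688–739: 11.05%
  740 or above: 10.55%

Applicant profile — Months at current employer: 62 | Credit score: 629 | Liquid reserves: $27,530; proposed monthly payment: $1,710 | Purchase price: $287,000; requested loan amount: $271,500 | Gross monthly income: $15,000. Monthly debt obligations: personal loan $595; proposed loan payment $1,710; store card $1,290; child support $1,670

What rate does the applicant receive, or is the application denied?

Denied

Credit score 629 < 657 (below minimum)
Total monthly debts = (595 + 1,710 + 1,290 + 1,670) = 5,265. DTI = 5,265/15,000 = 35.1% ≤ 36%
LTV: 271,500 ÷ 287,000 = 94.6%, within 97% cap
Liquid reserves cover 27,530/1,710 = 16.1 months — ≥ 4 required
Employment 62 ≥ 12 months
Not all requirements met → denied.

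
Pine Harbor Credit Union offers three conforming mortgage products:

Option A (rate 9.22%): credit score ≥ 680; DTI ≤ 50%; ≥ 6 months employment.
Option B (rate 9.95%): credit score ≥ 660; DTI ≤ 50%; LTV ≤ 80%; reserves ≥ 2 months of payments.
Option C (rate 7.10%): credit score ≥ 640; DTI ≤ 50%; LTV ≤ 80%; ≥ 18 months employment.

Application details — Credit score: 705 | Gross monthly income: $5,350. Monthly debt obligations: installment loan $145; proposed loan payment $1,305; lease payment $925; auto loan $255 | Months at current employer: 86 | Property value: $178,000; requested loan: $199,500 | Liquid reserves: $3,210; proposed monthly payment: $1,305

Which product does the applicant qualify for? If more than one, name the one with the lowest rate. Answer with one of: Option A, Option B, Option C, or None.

Option A

Total debts = (145 + 1,305 + 925 + 255) = 2,630; DTI = 2,630/5,350 = 49.2%.
LTV = 199,500/178,000 = 112.1%.
Reserves = 3,210/1,305 = 2.5 months.
Option A: score 705 ≥ 680; DTI 49.2% ≤ 50%; employment 86 ≥ 6 mo → qualifies.
Option B: score 705 ≥ 660; DTI 49.2% ≤ 50%; LTV 112.1% > 80%; reserves 2.5 ≥ 2 mo → does not qualify.
Option C: score 705 ≥ 640; DTI 49.2% ≤ 50%; LTV 112.1% > 80%; employment 86 ≥ 18 mo → does not qualify.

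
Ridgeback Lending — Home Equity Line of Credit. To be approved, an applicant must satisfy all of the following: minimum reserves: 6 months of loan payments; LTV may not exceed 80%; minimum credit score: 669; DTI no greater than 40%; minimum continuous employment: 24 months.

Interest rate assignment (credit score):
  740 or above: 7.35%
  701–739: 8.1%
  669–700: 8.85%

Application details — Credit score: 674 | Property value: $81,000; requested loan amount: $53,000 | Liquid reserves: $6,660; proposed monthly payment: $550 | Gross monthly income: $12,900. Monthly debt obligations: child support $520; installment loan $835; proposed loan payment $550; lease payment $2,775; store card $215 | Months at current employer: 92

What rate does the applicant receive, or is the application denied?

Approved at 8.85%

Credit score 674 ≥ 669 (meets minimum)
Liquid reserves cover 6,660/550 = 12.1 months — ≥ 6 required
Employment 92 ≥ 24 months
Total monthly debts = (520 + 835 + 550 + 2,775 + 215) = 4,895. DTI: 4,895 ÷ 12,900 = 37.9%, within the 40% cap
Loan-to-value = 53,000/81,000 = 65.4% — pass (80% max)
All requirements met. Score 674 falls in the 669–700 tier → 8.85%.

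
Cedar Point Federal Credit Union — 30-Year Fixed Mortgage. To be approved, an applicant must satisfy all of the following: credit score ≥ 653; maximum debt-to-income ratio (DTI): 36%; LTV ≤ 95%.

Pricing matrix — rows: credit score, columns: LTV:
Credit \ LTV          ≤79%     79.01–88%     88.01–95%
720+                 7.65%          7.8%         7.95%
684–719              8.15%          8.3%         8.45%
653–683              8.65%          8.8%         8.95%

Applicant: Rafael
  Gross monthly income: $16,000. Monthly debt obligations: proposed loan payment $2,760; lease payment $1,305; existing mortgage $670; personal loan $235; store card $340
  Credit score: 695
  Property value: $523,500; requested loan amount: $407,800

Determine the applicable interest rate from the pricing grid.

8.15%

Credit score 695 ≥ 653; Total monthly debts = (2,760 + 1,305 + 670 + 235 + 340) = 5,310. DTI: 5,310 ÷ 16,000 = 33.2%, within the 36% cap
LTV: 407,800 ÷ 523,500 = 77.9%, within 95% cap
Row: 695 falls in 684–719. Column: 77.9% falls in ≤79%. Rate = 8.15%.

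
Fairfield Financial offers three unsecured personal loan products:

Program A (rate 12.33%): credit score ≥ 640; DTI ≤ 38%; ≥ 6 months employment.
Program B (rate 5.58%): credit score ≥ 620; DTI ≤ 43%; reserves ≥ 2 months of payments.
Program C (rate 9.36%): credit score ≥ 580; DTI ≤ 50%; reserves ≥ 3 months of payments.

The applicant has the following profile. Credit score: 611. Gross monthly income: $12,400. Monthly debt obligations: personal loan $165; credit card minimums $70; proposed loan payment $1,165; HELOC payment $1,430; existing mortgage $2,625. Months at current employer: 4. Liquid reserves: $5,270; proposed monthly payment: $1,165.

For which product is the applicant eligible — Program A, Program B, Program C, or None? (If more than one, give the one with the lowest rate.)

Total debts = (165 + 70 + 1,165 + 1,430 + 2,625) = 5,455; DTI = 5,455/12,400 = 44%.
Reserves = 5,270/1,165 = 4.5 months.
Program A: score 611 < 640; DTI 44% > 38%; employment 4 < 6 mo → does not qualify.
Program B: score 611 < 620; DTI 44% > 43%; reserves 4.5 ≥ 2 mo → does not qualify.
Program C: score 611 ≥ 580; DTI 44% ≤ 50%; reserves 4.5 ≥ 3 mo → qualifies.

Program C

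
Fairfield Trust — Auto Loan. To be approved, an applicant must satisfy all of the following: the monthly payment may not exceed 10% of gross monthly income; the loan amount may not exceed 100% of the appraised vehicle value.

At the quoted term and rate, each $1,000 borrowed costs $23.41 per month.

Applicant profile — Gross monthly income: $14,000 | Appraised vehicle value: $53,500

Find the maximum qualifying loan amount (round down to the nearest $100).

$53,500

Payment cap: 10% × $14,000 = $1,400/month.
At $23.41 per $1,000, that supports 1,400/23.41 × 1,000 ≈ $59,803 → $59,800.
LTV cap: 100% × $53,500 = $53,500 → $53,500.
Binding constraint: loan-to-value.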